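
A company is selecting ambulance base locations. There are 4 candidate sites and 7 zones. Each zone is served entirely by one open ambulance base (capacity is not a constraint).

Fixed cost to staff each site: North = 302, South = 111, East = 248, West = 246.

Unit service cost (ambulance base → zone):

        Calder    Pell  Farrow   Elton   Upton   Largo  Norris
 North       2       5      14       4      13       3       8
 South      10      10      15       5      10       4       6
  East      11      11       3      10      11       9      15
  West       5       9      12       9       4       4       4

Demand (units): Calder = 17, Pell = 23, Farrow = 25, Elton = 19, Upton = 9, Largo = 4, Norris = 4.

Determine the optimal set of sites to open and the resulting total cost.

For any fixed open set, each zone goes to its cheapest open site; total = fixed + service.
{North, East}: Calder→North 2·17=34, Pell→North 5·23=115, Farrow→East 3·25=75, Elton→North 4·19=76, Upton→East 11·9=99, Largo→North 3·4=12, Norris→North 8·4=32. Service 443; fixed 550; total 993.
{North}: service 736 + fixed 302 = 1038
{South, East}: service 700 + fixed 359 = 1059
{North, South, East, West}: Calder→North 2·17=34, Pell→North 5·23=115, Farrow→East 3·25=75, Elton→North 4·19=76, Upton→West 4·9=36, Largo→North 3·4=12, Norris→West 4·4=16. Service 364; fixed 907; total 1271.
No other subset beats 993.

Open North and East; minimum total cost 993.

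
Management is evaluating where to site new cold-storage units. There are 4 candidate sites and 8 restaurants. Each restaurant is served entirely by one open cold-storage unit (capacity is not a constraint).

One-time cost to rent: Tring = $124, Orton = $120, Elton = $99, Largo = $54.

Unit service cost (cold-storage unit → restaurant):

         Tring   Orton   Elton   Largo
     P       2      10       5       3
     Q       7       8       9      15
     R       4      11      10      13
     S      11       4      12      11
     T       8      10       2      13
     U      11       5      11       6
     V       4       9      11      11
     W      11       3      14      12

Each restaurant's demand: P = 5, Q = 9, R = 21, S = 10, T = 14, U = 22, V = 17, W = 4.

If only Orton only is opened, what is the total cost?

Total cost: 928

Each restaurant is assigned to its cheapest site among the open ones.
{Orton}: P→Orton 10·5=50, Q→Orton 8·9=72, R→Orton 11·21=231, S→Orton 4·10=40, T→Orton 10·14=140, U→Orton 5·22=110, V→Orton 9·17=153, W→Orton 3·4=12. Service 808; fixed 120; total 928.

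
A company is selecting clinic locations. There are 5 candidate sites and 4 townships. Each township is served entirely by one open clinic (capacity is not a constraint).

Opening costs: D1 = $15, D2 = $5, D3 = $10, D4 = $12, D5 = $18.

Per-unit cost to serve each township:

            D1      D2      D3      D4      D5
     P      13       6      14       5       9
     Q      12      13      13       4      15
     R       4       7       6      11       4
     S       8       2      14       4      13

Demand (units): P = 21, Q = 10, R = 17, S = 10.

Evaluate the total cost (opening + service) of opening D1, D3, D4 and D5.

Total cost: 308

Each township is assigned to its cheapest site among the open ones.
{D1, D3, D4, D5}: P→D4 5·21=105, Q→D4 4·10=40, R→D1 4·17=68, S→D4 4·10=40. Service 253; fixed 55; total 308.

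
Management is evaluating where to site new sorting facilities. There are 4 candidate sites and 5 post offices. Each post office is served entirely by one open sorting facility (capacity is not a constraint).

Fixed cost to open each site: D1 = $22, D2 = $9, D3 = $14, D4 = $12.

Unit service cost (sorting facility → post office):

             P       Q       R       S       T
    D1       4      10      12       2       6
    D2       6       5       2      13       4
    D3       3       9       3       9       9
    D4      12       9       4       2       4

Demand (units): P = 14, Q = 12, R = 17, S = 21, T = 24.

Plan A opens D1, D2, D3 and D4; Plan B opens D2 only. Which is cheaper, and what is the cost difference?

Plan A: {D1, D2, D3, D4}: P→D3 3·14=42, Q→D2 5·12=60, R→D2 2·17=34, S→D1 2·21=42, T→D2 4·24=96. Service 274; fixed 57; total 331.
Plan B: {D2}: P→D2 6·14=84, Q→D2 5·12=60, R→D2 2·17=34, S→D2 13·21=273, T→D2 4·24=96. Service 547; fixed 9; total 556.
Difference: |331 − 556| = 225.

Plan A is cheaper by 225.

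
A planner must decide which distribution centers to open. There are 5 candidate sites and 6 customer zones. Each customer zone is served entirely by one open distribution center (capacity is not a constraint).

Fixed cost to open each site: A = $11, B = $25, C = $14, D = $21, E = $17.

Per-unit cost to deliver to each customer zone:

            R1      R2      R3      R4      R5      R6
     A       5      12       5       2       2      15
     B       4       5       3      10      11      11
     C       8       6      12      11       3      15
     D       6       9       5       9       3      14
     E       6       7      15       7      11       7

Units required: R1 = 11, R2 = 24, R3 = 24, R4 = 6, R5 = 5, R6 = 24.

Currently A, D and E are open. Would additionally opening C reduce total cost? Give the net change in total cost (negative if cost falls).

Yes — net change −10 (cost falls by 10).

Current service cost with {A, D, E}: 533.
Adding C: each customer zone re-picks its cheapest; new service cost 509, saving 24.
Extra fixed cost: 14. Net change = 14 − 24 = -10.
(Totals: 582 → 572.)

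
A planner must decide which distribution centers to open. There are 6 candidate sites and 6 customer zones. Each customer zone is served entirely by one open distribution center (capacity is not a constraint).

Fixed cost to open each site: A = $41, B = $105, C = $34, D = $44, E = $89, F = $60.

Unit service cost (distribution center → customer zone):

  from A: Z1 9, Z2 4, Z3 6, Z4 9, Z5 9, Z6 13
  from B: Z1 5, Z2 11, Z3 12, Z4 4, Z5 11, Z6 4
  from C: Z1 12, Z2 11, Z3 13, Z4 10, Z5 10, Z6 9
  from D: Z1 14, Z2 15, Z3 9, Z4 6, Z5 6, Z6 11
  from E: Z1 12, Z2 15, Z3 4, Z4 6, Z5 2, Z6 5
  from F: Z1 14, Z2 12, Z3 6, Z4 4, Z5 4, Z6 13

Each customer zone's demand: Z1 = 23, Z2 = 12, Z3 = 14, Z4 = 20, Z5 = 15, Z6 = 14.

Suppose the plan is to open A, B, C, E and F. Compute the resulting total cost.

Each customer zone is assigned to its cheapest site among the open ones.
{A, B, C, E, F}: Z1→B 5·23=115, Z2→A 4·12=48, Z3→E 4·14=56, Z4→B 4·20=80, Z5→E 2·15=30, Z6→B 4·14=56. Service 385; fixed 329; total 714.

Total cost: 714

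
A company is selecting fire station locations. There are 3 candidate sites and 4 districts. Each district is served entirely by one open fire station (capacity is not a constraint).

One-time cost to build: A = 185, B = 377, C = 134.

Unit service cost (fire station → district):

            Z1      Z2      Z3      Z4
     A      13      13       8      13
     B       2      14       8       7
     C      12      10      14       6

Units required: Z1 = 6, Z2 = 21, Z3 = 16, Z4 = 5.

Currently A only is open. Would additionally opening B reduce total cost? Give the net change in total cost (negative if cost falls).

Current service cost with {A}: 544.
Adding B: each district re-picks its cheapest; new service cost 448, saving 96.
Extra fixed cost: 377. Net change = 377 − 96 = 281.
(Totals: 729 → 1010.)

No — net change +281 (cost rises by 281).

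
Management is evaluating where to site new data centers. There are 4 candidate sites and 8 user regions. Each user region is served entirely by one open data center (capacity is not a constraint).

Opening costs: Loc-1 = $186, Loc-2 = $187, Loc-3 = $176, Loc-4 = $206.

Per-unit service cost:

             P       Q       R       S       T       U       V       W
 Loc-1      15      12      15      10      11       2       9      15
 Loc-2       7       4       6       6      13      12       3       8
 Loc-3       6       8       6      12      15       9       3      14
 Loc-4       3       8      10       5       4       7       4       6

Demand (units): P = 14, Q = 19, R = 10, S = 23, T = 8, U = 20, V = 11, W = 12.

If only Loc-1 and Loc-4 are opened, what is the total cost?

Total cost: 989

Each user region is assigned to its cheapest site among the open ones.
{Loc-1, Loc-4}: P→Loc-4 3·14=42, Q→Loc-4 8·19=152, R→Loc-4 10·10=100, S→Loc-4 5·23=115, T→Loc-4 4·8=32, U→Loc-1 2·20=40, V→Loc-4 4·11=44, W→Loc-4 6·12=72. Service 597; fixed 392; total 989.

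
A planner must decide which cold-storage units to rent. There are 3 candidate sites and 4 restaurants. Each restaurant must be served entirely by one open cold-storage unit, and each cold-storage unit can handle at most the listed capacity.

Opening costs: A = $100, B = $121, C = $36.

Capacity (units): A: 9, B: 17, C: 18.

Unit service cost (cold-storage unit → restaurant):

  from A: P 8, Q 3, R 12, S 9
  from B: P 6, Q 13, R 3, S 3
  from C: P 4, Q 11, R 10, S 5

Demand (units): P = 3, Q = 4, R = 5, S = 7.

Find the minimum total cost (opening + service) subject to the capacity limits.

Minimum total cost: 245

Open {A, C}: P→C 4·3=12, Q→A 3·4=12, R→C 10·5=50, S→C 5·7=35.
Loads: A carries 4/9, C carries 15/18. Service 109; fixed 136; total 245.
Next best feasible plan costs 249.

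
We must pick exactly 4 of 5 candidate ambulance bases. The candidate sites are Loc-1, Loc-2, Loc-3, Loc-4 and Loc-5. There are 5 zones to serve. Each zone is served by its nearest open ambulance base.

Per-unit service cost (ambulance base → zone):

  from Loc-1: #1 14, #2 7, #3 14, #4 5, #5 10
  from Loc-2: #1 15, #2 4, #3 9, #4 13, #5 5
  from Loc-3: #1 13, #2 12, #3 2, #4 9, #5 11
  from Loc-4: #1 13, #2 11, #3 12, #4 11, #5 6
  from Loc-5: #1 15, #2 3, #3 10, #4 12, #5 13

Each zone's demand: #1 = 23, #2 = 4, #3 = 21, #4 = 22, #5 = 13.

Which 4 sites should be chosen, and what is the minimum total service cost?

With exactly 4 open, each zone uses its cheapest among the chosen.
{Loc-1, Loc-2, Loc-3, Loc-5}: #1→Loc-3 13·23=299, #2→Loc-5 3·4=12, #3→Loc-3 2·21=42, #4→Loc-1 5·22=110, #5→Loc-2 5·13=65. Service cost 528.
{Loc-1, Loc-2, Loc-3, Loc-4}: service cost 532
{Loc-1, Loc-3, Loc-4, Loc-5}: service cost 541
Among all 5 size-4 choices, {Loc-1, Loc-2, Loc-3, Loc-5} is lowest.

Choose Loc-1, Loc-2, Loc-3 and Loc-5; total service cost 528.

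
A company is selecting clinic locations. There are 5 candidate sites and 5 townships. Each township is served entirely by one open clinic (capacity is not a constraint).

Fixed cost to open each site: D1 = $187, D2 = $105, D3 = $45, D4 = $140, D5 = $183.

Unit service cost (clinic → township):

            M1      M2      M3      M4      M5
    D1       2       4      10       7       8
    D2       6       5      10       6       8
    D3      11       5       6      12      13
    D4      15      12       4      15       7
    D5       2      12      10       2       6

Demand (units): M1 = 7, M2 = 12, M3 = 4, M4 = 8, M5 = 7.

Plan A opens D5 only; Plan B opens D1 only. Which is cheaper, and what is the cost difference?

Plan A: {D5}: M1→D5 2·7=14, M2→D5 12·12=144, M3→D5 10·4=40, M4→D5 2·8=16, M5→D5 6·7=42. Service 256; fixed 183; total 439.
Plan B: {D1}: M1→D1 2·7=14, M2→D1 4·12=48, M3→D1 10·4=40, M4→D1 7·8=56, M5→D1 8·7=56. Service 214; fixed 187; total 401.
Difference: |439 − 401| = 38.

Plan B is cheaper by 38.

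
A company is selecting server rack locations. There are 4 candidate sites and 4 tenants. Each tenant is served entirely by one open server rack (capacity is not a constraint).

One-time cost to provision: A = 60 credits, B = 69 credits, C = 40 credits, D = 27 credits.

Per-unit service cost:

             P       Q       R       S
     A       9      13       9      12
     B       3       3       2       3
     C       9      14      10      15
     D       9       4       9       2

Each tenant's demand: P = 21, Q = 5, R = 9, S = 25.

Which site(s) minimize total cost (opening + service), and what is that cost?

For any fixed open set, each tenant goes to its cheapest open site; total = fixed + service.
{B}: P→B 3·21=63, Q→B 3·5=15, R→B 2·9=18, S→B 3·25=75. Service 171; fixed 69; total 240.
{B, D}: service 146 + fixed 96 = 242
{B, C}: P→B 3·21=63, Q→B 3·5=15, R→B 2·9=18, S→B 3·25=75. Service 171; fixed 109; total 280.
{A, B, C, D}: service 146 + fixed 196 = 342
No other subset beats 240.

Open B only; minimum total cost 240.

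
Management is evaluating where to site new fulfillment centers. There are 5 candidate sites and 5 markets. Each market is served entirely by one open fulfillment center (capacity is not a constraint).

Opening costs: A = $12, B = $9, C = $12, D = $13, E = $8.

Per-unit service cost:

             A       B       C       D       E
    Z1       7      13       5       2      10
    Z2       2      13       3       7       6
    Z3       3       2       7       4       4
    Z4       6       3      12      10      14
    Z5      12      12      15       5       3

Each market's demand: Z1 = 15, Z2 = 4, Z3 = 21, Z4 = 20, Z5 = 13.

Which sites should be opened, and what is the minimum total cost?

Open A, B, D and E; minimum total cost 221.

For any fixed open set, each market goes to its cheapest open site; total = fixed + service.
{A, B, D, E}: Z1→D 2·15=30, Z2→A 2·4=8, Z3→B 2·21=42, Z4→B 3·20=60, Z5→E 3·13=39. Service 179; fixed 42; total 221.
{B, C, D, E}: Z1→D 2·15=30, Z2→C 3·4=12, Z3→B 2·21=42, Z4→B 3·20=60, Z5→E 3·13=39. Service 183; fixed 42; total 225.
{B, D, E}: Z1→D 2·15=30, Z2→E 6·4=24, Z3→B 2·21=42, Z4→B 3·20=60, Z5→E 3·13=39. Service 195; fixed 30; total 225.
{A, B, C, D, E}: service 179 + fixed 54 = 233
No other subset beats 221.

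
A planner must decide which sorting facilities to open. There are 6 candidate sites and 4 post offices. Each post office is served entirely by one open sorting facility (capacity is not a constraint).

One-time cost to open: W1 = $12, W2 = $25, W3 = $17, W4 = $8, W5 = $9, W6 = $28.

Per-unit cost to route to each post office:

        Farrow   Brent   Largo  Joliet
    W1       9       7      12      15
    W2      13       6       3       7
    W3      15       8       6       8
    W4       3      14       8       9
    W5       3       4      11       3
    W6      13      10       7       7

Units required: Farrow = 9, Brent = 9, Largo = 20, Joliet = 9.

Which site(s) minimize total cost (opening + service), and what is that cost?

Open W2 and W5; minimum total cost 184.

For any fixed open set, each post office goes to its cheapest open site; total = fixed + service.
{W2, W5}: Farrow→W5 3·9=27, Brent→W5 4·9=36, Largo→W2 3·20=60, Joliet→W5 3·9=27. Service 150; fixed 34; total 184.
{W2, W4, W5}: service 150 + fixed 42 = 192
{W1, W2, W5}: service 150 + fixed 46 = 196
{W1, W2, W3, W4, W5, W6}: service 150 + fixed 99 = 249
No other subset beats 184.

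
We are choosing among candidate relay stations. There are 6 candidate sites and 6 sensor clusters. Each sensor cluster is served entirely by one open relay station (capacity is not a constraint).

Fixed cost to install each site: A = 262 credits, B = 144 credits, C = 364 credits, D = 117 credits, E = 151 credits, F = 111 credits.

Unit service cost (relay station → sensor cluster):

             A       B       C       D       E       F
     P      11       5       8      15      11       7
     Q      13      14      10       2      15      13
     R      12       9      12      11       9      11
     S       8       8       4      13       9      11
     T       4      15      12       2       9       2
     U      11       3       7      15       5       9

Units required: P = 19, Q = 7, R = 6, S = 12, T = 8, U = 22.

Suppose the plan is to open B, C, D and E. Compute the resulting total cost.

Each sensor cluster is assigned to its cheapest site among the open ones.
{B, C, D, E}: P→B 5·19=95, Q→D 2·7=14, R→B 9·6=54, S→C 4·12=48, T→D 2·8=16, U→B 3·22=66. Service 293; fixed 776; total 1069.

Total cost: 1069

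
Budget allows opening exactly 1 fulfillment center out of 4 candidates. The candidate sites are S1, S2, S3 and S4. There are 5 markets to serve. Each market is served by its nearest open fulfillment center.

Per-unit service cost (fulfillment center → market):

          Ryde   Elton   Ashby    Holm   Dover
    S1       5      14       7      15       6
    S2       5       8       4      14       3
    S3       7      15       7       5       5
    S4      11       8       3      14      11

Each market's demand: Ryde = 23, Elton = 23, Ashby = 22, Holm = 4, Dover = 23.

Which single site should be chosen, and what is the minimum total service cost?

Choose S2 only; total service cost 512.

With exactly 1 open, each market uses its cheapest among the chosen.
{S2}: Ryde→S2 5·23=115, Elton→S2 8·23=184, Ashby→S2 4·22=88, Holm→S2 14·4=56, Dover→S2 3·23=69. Service cost 512.
{S1}: service cost 789
{S3}: service cost 795
Among all 4 size-1 choices, {S2} is lowest.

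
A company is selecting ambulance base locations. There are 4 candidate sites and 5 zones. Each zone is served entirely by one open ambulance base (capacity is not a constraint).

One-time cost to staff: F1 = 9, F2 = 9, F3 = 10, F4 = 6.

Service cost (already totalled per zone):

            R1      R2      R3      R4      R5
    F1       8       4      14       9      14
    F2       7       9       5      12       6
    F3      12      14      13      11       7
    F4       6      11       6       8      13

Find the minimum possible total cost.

For any fixed open set, each zone goes to its cheapest open site; total = fixed + service.
{F2}: R1→F2 7, R2→F2 9, R3→F2 5, R4→F2 12, R5→F2 6. Service 39; fixed 9; total 48.
{F1, F2}: service 31 + fixed 18 = 49
{F2, F4}: service 34 + fixed 15 = 49
{F1, F2, F3, F4}: R1→F4 6, R2→F1 4, R3→F2 5, R4→F4 8, R5→F2 6. Service 29; fixed 34; total 63.
(All 15 nonempty subsets were checked; F2 only is lowest.)

Minimum total cost: 48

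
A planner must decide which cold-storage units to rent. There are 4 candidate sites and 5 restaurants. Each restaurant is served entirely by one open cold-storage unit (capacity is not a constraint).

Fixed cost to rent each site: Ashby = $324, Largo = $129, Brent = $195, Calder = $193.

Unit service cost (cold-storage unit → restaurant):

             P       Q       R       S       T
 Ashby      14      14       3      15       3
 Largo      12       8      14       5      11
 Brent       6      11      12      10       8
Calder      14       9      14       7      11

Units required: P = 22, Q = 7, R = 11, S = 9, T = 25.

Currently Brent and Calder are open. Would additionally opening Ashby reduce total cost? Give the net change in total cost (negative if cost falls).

Current service cost with {Brent, Calder}: 590.
Adding Ashby: each restaurant re-picks its cheapest; new service cost 366, saving 224.
Extra fixed cost: 324. Net change = 324 − 224 = 100.
(Totals: 978 → 1078.)

No — net change +100 (cost rises by 100).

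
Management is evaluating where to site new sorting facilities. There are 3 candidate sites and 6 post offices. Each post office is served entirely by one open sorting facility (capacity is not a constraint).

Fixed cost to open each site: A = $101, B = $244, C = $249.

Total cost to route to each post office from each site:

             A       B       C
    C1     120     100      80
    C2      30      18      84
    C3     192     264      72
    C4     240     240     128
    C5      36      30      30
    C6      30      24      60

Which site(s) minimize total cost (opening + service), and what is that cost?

Open C only; minimum total cost 703.

For any fixed open set, each post office goes to its cheapest open site; total = fixed + service.
{C}: C1→C 80, C2→C 84, C3→C 72, C4→C 128, C5→C 30, C6→C 60. Service 454; fixed 249; total 703.
{A, C}: C1→C 80, C2→A 30, C3→C 72, C4→C 128, C5→C 30, C6→A 30. Service 370; fixed 350; total 720.
{A}: C1→A 120, C2→A 30, C3→A 192, C4→A 240, C5→A 36, C6→A 30. Service 648; fixed 101; total 749.
{A, B, C}: C1→C 80, C2→B 18, C3→C 72, C4→C 128, C5→B 30, C6→B 24. Service 352; fixed 594; total 946.
(All 7 nonempty subsets were checked; C only is lowest.)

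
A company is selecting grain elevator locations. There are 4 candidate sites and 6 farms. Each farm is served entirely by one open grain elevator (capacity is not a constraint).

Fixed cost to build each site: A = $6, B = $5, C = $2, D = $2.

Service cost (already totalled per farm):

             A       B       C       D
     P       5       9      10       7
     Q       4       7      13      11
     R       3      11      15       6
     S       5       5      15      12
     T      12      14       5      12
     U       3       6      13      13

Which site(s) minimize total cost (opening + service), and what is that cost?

For any fixed open set, each farm goes to its cheapest open site; total = fixed + service.
{A, C}: P→A 5, Q→A 4, R→A 3, S→A 5, T→C 5, U→A 3. Service 25; fixed 8; total 33.
{A, C, D}: service 25 + fixed 10 = 35
{A}: service 32 + fixed 6 = 38
{A, B, C, D}: service 25 + fixed 15 = 40
(All 15 nonempty subsets were checked; A and C is lowest.)

Open A and C; minimum total cost 33.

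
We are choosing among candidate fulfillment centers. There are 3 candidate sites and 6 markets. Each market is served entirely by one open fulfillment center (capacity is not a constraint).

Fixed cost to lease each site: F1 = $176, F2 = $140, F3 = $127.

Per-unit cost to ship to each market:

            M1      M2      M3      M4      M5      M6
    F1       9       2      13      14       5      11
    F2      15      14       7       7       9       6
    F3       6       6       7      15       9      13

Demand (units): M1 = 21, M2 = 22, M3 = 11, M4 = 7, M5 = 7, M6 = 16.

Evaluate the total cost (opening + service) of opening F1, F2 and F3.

Total cost: 870

Each market is assigned to its cheapest site among the open ones.
{F1, F2, F3}: M1→F3 6·21=126, M2→F1 2·22=44, M3→F2 7·11=77, M4→F2 7·7=49, M5→F1 5·7=35, M6→F2 6·16=96. Service 427; fixed 443; total 870.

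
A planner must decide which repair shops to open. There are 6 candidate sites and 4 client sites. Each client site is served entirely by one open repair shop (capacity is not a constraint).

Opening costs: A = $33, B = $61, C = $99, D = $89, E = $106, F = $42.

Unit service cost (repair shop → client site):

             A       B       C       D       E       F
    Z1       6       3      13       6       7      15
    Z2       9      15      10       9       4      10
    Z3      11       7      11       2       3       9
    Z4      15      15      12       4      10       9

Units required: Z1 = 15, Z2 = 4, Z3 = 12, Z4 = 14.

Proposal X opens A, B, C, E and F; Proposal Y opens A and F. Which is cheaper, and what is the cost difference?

Proposal X: {A, B, C, E, F}: Z1→B 3·15=45, Z2→E 4·4=16, Z3→E 3·12=36, Z4→F 9·14=126. Service 223; fixed 341; total 564.
Proposal Y: {A, F}: Z1→A 6·15=90, Z2→A 9·4=36, Z3→F 9·12=108, Z4→F 9·14=126. Service 360; fixed 75; total 435.
Difference: |564 − 435| = 129.

Proposal Y is cheaper by 129.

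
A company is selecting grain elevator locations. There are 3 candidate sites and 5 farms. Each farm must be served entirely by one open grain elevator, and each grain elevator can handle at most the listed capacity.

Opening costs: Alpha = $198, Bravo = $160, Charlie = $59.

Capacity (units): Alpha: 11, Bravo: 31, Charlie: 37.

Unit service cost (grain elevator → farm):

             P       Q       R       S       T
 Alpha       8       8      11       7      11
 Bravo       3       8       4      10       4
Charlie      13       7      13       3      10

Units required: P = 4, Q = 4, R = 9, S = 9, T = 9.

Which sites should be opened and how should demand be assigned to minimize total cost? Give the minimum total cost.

Open {Bravo, Charlie}: P→Bravo 3·4=12, Q→Charlie 7·4=28, R→Bravo 4·9=36, S→Charlie 3·9=27, T→Bravo 4·9=36.
Loads: Bravo carries 22/31, Charlie carries 13/37. Service 139; fixed 219; total 358.
Next best feasible plan costs 362.

Minimum total cost: 358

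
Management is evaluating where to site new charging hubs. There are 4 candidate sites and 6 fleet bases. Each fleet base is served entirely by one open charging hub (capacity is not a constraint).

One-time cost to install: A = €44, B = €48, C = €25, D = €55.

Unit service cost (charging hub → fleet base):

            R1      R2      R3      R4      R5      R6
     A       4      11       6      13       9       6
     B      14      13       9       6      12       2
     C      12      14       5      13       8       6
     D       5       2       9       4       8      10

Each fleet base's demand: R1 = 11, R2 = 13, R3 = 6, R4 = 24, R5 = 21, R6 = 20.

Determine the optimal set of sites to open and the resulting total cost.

For any fixed open set, each fleet base goes to its cheapest open site; total = fixed + service.
{B, D}: R1→D 5·11=55, R2→D 2·13=26, R3→B 9·6=54, R4→D 4·24=96, R5→D 8·21=168, R6→B 2·20=40. Service 439; fixed 103; total 542.
{B, C, D}: service 415 + fixed 128 = 543
{A, B, D}: service 410 + fixed 147 = 557
{A, B, C, D}: service 404 + fixed 172 = 576
No other subset beats 542.

Open B and D; minimum total cost 542.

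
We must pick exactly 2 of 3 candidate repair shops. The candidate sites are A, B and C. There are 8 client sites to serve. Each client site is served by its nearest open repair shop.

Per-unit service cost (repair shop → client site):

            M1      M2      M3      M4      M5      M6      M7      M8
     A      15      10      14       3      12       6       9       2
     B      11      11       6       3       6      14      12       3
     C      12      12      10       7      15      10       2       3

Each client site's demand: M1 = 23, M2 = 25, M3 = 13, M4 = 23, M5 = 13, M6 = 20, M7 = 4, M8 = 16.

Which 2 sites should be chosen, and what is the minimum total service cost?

Choose A and B; total service cost 916.

With exactly 2 open, each client site uses its cheapest among the chosen.
{A, B}: M1→B 11·23=253, M2→A 10·25=250, M3→B 6·13=78, M4→A 3·23=69, M5→B 6·13=78, M6→A 6·20=120, M7→A 9·4=36, M8→A 2·16=32. Service cost 916.
{B, C}: service cost 1009
{A, C}: service cost 1041
Among all 3 size-2 choices, {A, B} is lowest.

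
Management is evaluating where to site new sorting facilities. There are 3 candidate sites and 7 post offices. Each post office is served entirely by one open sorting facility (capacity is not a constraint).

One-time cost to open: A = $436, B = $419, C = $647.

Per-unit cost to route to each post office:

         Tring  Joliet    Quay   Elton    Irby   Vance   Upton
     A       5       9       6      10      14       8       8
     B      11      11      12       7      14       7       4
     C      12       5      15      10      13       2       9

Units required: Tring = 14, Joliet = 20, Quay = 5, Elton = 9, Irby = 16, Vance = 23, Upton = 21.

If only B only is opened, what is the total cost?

Each post office is assigned to its cheapest site among the open ones.
{B}: Tring→B 11·14=154, Joliet→B 11·20=220, Quay→B 12·5=60, Elton→B 7·9=63, Irby→B 14·16=224, Vance→B 7·23=161, Upton→B 4·21=84. Service 966; fixed 419; total 1385.

Total cost: 1385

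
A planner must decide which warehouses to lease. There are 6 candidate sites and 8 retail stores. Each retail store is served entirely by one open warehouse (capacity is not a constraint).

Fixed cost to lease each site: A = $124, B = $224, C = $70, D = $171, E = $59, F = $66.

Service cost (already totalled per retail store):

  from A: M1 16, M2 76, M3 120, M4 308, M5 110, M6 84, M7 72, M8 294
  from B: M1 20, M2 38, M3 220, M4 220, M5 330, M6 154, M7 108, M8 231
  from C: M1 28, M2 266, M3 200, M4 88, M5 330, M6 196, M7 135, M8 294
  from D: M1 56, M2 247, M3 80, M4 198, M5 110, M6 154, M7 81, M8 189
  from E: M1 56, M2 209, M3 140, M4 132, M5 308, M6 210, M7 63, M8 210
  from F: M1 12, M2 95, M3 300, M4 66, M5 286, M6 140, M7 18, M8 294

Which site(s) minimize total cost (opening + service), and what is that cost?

For any fixed open set, each retail store goes to its cheapest open site; total = fixed + service.
{A, E, F}: M1→F 12, M2→A 76, M3→A 120, M4→F 66, M5→A 110, M6→A 84, M7→F 18, M8→E 210. Service 696; fixed 249; total 945.
{D, F}: service 710 + fixed 237 = 947
{A, F}: M1→F 12, M2→A 76, M3→A 120, M4→F 66, M5→A 110, M6→A 84, M7→F 18, M8→A 294. Service 780; fixed 190; total 970.
{A, B, C, D, E, F}: service 597 + fixed 714 = 1311
No other subset beats 945.

Open A, E and F; minimum total cost 945.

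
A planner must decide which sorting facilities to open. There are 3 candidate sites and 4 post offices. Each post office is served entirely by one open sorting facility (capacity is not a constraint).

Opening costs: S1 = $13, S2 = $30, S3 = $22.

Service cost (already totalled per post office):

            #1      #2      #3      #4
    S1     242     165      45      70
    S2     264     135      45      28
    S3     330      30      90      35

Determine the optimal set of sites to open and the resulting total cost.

Open S1 and S3; minimum total cost 387.

For any fixed open set, each post office goes to its cheapest open site; total = fixed + service.
{S1, S3}: #1→S1 242, #2→S3 30, #3→S1 45, #4→S3 35. Service 352; fixed 35; total 387.
{S1, S2, S3}: #1→S1 242, #2→S3 30, #3→S1 45, #4→S2 28. Service 345; fixed 65; total 410.
{S2, S3}: #1→S2 264, #2→S3 30, #3→S2 45, #4→S2 28. Service 367; fixed 52; total 419.
{S1}: #1→S1 242, #2→S1 165, #3→S1 45, #4→S1 70. Service 522; fixed 13; total 535.
(All 7 nonempty subsets were checked; S1 and S3 is lowest.)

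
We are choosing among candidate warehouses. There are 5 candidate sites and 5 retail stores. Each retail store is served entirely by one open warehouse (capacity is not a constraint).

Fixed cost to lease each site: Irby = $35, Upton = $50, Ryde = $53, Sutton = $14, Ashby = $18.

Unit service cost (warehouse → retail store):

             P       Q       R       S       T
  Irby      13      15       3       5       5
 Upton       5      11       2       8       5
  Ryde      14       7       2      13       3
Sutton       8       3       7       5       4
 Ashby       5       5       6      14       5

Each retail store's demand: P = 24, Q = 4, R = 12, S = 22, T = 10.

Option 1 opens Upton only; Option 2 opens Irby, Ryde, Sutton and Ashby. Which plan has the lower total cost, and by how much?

Option 1: {Upton}: P→Upton 5·24=120, Q→Upton 11·4=44, R→Upton 2·12=24, S→Upton 8·22=176, T→Upton 5·10=50. Service 414; fixed 50; total 464.
Option 2: {Irby, Ryde, Sutton, Ashby}: P→Ashby 5·24=120, Q→Sutton 3·4=12, R→Ryde 2·12=24, S→Irby 5·22=110, T→Ryde 3·10=30. Service 296; fixed 120; total 416.
Difference: |464 − 416| = 48.

Option 2 is cheaper by 48.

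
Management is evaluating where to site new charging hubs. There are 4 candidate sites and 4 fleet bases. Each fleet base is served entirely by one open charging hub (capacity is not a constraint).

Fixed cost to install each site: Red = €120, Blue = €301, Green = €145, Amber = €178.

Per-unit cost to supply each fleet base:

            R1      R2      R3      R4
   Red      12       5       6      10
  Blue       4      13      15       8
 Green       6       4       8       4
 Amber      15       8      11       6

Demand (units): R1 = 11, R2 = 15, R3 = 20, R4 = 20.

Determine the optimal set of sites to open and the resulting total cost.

Open Green only; minimum total cost 511.

For any fixed open set, each fleet base goes to its cheapest open site; total = fixed + service.
{Green}: R1→Green 6·11=66, R2→Green 4·15=60, R3→Green 8·20=160, R4→Green 4·20=80. Service 366; fixed 145; total 511.
{Red, Green}: service 326 + fixed 265 = 591
{Red}: R1→Red 12·11=132, R2→Red 5·15=75, R3→Red 6·20=120, R4→Red 10·20=200. Service 527; fixed 120; total 647.
{Red, Blue, Green, Amber}: R1→Blue 4·11=44, R2→Green 4·15=60, R3→Red 6·20=120, R4→Green 4·20=80. Service 304; fixed 744; total 1048.
No other subset beats 511.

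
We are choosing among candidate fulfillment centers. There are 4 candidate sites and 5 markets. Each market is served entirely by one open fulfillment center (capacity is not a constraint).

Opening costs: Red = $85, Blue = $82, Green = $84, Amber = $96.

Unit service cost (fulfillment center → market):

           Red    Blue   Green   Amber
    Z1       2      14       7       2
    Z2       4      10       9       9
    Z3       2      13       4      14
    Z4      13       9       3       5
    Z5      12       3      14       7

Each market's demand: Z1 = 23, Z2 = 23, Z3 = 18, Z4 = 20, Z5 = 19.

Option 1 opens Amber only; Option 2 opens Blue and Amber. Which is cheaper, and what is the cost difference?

Option 2 is cheaper by 12.

Option 1: {Amber}: Z1→Amber 2·23=46, Z2→Amber 9·23=207, Z3→Amber 14·18=252, Z4→Amber 5·20=100, Z5→Amber 7·19=133. Service 738; fixed 96; total 834.
Option 2: {Blue, Amber}: Z1→Amber 2·23=46, Z2→Amber 9·23=207, Z3→Blue 13·18=234, Z4→Amber 5·20=100, Z5→Blue 3·19=57. Service 644; fixed 178; total 822.
Difference: |834 − 822| = 12.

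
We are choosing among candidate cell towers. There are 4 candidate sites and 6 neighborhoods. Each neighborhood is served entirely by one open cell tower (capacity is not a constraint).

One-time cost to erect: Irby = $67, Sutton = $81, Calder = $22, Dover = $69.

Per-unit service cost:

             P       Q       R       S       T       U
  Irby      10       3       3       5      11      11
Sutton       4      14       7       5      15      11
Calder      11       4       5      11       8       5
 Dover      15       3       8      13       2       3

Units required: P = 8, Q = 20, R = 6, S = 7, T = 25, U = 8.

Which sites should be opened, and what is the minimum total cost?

Open Sutton and Dover; minimum total cost 393.

For any fixed open set, each neighborhood goes to its cheapest open site; total = fixed + service.
{Sutton, Dover}: P→Sutton 4·8=32, Q→Dover 3·20=60, R→Sutton 7·6=42, S→Sutton 5·7=35, T→Dover 2·25=50, U→Dover 3·8=24. Service 243; fixed 150; total 393.
{Irby, Dover}: P→Irby 10·8=80, Q→Irby 3·20=60, R→Irby 3·6=18, S→Irby 5·7=35, T→Dover 2·25=50, U→Dover 3·8=24. Service 267; fixed 136; total 403.
{Sutton, Calder, Dover}: service 231 + fixed 172 = 403
{Irby, Sutton, Calder, Dover}: P→Sutton 4·8=32, Q→Irby 3·20=60, R→Irby 3·6=18, S→Irby 5·7=35, T→Dover 2·25=50, U→Dover 3·8=24. Service 219; fixed 239; total 458.
No other subset beats 393.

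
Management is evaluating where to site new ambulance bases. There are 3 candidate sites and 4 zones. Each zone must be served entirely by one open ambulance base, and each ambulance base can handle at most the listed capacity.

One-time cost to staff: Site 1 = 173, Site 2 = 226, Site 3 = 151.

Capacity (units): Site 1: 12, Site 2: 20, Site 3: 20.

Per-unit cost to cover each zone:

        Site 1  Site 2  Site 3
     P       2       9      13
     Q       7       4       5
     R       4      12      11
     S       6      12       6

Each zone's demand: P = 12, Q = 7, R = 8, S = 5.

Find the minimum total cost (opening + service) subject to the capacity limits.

Minimum total cost: 501

Open {Site 1, Site 3}: P→Site 1 2·12=24, Q→Site 3 5·7=35, R→Site 3 11·8=88, S→Site 3 6·5=30.
Loads: Site 1 carries 12/12, Site 3 carries 20/20. Service 177; fixed 324; total 501.
Next best feasible plan costs 607.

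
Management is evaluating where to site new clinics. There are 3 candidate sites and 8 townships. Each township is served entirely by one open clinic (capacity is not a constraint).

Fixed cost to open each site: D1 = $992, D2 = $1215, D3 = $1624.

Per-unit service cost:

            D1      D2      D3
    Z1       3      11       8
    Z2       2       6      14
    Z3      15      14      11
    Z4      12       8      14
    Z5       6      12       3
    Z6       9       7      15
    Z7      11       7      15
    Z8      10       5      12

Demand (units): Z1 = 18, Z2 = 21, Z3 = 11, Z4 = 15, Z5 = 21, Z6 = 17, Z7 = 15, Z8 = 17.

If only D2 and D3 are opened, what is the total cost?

Total cost: 3722

Each township is assigned to its cheapest site among the open ones.
{D2, D3}: Z1→D3 8·18=144, Z2→D2 6·21=126, Z3→D3 11·11=121, Z4→D2 8·15=120, Z5→D3 3·21=63, Z6→D2 7·17=119, Z7→D2 7·15=105, Z8→D2 5·17=85. Service 883; fixed 2839; total 3722.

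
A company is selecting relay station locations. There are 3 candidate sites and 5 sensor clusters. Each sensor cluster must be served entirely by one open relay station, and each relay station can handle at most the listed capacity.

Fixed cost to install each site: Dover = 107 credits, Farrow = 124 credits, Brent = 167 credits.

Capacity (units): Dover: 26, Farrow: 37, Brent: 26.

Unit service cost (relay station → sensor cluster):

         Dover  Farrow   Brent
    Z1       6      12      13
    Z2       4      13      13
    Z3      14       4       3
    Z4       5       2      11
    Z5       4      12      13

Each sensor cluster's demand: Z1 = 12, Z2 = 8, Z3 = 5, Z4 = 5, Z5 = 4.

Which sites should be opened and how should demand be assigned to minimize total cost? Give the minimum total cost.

Minimum total cost: 381

Open {Dover, Farrow}: Z1→Dover 6·12=72, Z2→Dover 4·8=32, Z3→Farrow 4·5=20, Z4→Farrow 2·5=10, Z5→Dover 4·4=16.
Loads: Dover carries 24/26, Farrow carries 10/37. Service 150; fixed 231; total 381.
Next best feasible plan costs 413.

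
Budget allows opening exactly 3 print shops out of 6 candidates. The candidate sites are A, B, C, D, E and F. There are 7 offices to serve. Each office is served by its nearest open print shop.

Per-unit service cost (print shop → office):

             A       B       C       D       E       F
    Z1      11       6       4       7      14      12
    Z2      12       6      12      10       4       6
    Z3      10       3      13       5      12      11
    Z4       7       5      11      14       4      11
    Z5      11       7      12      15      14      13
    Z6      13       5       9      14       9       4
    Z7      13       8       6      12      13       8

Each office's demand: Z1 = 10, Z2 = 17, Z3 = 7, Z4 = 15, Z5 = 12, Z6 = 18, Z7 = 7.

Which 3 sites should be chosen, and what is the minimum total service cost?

With exactly 3 open, each office uses its cheapest among the chosen.
{B, C, E}: Z1→C 4·10=40, Z2→E 4·17=68, Z3→B 3·7=21, Z4→E 4·15=60, Z5→B 7·12=84, Z6→B 5·18=90, Z7→C 6·7=42. Service cost 405.
{B, E, F}: service cost 421
{B, C, F}: service cost 436
Among all 20 size-3 choices, {B, C, E} is lowest.

Choose B, C and E; total service cost 405.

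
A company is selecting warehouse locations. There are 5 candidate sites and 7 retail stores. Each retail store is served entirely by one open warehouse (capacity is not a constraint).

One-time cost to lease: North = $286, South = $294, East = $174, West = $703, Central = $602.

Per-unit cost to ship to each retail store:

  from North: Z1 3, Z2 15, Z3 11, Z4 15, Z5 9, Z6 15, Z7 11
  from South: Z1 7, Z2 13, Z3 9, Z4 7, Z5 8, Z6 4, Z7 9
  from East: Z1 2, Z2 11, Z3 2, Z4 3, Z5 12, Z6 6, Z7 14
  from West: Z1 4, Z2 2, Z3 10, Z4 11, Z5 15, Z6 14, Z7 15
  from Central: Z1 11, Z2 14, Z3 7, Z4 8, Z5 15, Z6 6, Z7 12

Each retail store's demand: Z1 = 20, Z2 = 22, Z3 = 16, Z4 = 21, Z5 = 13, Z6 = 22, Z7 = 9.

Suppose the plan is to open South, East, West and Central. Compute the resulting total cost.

Total cost: 2225

Each retail store is assigned to its cheapest site among the open ones.
{South, East, West, Central}: Z1→East 2·20=40, Z2→West 2·22=44, Z3→East 2·16=32, Z4→East 3·21=63, Z5→South 8·13=104, Z6→South 4·22=88, Z7→South 9·9=81. Service 452; fixed 1773; total 2225.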